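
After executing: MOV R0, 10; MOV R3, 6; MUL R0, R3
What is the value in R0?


Register state trace:
  MOV R0, 10  → R0 = 10
  MOV R3, 6  → R3 = 6
  MUL R0, R3  → R0 = 10 * 6 = 60
Final: R0 = 60

60


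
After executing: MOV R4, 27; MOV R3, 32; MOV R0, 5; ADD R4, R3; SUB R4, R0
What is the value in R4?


Register state trace:
  MOV R4, 27  → R4 = 27
  MOV R3, 32  → R3 = 32
  MOV R0, 5  → R0 = 5
  ADD R4, R3  → R4 = 27 + 32 = 59
  SUB R4, R0  → R4 = 59 - 5 = 54
Final: R4 = 54

54


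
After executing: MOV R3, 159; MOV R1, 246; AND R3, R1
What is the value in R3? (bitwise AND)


Register state trace:
  MOV R3, 159  → R3 = 159 (0b10011111)
  MOV R1, 246  → R1 = 246 (0b11110110)
  AND R3, R1  → R3 = 159 AND 246 = 150 (0b10010110)
Final: R3 = 150

150


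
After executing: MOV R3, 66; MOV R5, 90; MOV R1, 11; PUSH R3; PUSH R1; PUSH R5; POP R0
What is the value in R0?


Stack trace (top is rightmost):
  MOV R3, 66  → R3 = 66
  MOV R5, 90  → R5 = 90
  MOV R1, 11  → R1 = 11
  PUSH R3  → stack: [66]
  PUSH R1  → stack: [66, 11]
  PUSH R5  → stack: [66, 11, 90]
  POP R0  → R0 = 90, stack: [66, 11]
Final: R0 = 90

90


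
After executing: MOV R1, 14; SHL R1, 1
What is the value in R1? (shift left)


Register state trace:
  MOV R1, 14  → R1 = 14
  SHL R1, 1  → R1 = 14 << 1 = 14 * 2^1 = 28
Final: R1 = 28

28


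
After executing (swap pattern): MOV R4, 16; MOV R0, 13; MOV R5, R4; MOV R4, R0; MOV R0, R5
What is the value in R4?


Register state trace (swap pattern):
  MOV R4, 16  → R4 = 16
  MOV R0, 13  → R0 = 13
  MOV R5, R4  → R5 = 16  (save R4)
  MOV R4, R0  → R4 = 13  (R4 gets R0's value)
  MOV R0, R5  → R0 = 16  (R0 gets saved value)
Final: R4 = 13

13


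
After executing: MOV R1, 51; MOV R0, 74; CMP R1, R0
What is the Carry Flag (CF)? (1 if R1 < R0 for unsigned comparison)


Register state trace:
  MOV R1, 51  → R1 = 51
  MOV R0, 74  → R0 = 74
  CMP R1, R0  → unsigned 51 - 74: borrow occurs
  51 < 74, so CF = 1
CF = 1

1


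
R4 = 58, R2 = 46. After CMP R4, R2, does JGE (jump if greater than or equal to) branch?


Trace:
  R4 = 58, R2 = 46
  CMP R4, R2  → compares 58 vs 46
  JGE checks: is 58 greater than or equal to 46?
  58 > 46, so condition is true
Branch taken: Yes

Yes


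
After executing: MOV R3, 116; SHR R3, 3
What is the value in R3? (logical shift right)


Register state trace:
  MOV R3, 116  → R3 = 116
  SHR R3, 3  → R3 = 116 >> 3 = 116 // 2^3 = 14
Final: R3 = 14

14


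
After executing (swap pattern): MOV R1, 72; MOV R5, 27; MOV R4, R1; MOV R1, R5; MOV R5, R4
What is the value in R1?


Register state trace (swap pattern):
  MOV R1, 72  → R1 = 72
  MOV R5, 27  → R5 = 27
  MOV R4, R1  → R4 = 72  (save R1)
  MOV R1, R5  → R1 = 27  (R1 gets R5's value)
  MOV R5, R4  → R5 = 72  (R5 gets saved value)
Final: R1 = 27

27


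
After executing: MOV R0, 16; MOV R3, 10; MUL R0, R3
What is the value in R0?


Register state trace:
  MOV R0, 16  → R0 = 16
  MOV R3, 10  → R3 = 10
  MUL R0, R3  → R0 = 16 * 10 = 160
Final: R0 = 160

160


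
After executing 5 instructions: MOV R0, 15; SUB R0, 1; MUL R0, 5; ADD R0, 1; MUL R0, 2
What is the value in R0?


Register state trace:
  MOV R0, 15  → R0 = 15
  SUB R0, 1  → R0 = 15 - 1 = 14
  MUL R0, 5  → R0 = 14 * 5 = 70
  ADD R0, 1  → R0 = 70 + 1 = 71
  MUL R0, 2  → R0 = 71 * 2 = 142
Final: R0 = 142

142


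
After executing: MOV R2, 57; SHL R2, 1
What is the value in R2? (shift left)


Register state trace:
  MOV R2, 57  → R2 = 57
  SHL R2, 1  → R2 = 57 << 1 = 57 * 2^1 = 114
Final: R2 = 114

114


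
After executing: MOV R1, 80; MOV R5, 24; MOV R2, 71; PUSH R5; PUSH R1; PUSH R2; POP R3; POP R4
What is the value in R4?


Stack trace (top is rightmost):
  MOV R1, 80  → R1 = 80
  MOV R5, 24  → R5 = 24
  MOV R2, 71  → R2 = 71
  PUSH R5  → stack: [24]
  PUSH R1  → stack: [24, 80]
  PUSH R2  → stack: [24, 80, 71]
  POP R3  → R3 = 71, stack: [24, 80]
  POP R4  → R4 = 80, stack: [24]
Final: R4 = 80

80


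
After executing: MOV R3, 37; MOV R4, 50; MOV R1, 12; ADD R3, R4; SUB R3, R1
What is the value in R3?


Register state trace:
  MOV R3, 37  → R3 = 37
  MOV R4, 50  → R4 = 50
  MOV R1, 12  → R1 = 12
  ADD R3, R4  → R3 = 37 + 50 = 87
  SUB R3, R1  → R3 = 87 - 12 = 75
Final: R3 = 75

75


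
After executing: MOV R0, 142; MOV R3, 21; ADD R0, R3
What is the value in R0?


Register state trace:
  MOV R0, 142  → R0 = 142
  MOV R3, 21  → R3 = 21
  ADD R0, R3  → R0 = 142 + 21 = 163
Final: R0 = 163

163


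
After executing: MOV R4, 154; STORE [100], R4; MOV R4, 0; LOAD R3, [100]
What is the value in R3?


Register and memory trace:
  MOV R4, 154  → R4 = 154
  STORE [100], R4  → mem[100] = 154
  MOV R4, 0  → R4 = 0
  LOAD R3, [100]  → R3 = mem[100] = 154
Final: R3 = 154

154


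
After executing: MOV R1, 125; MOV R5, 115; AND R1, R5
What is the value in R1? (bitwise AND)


Register state trace:
  MOV R1, 125  → R1 = 125 (0b01111101)
  MOV R5, 115  → R5 = 115 (0b01110011)
  AND R1, R5  → R1 = 125 AND 115 = 113 (0b01110001)
Final: R1 = 113

113


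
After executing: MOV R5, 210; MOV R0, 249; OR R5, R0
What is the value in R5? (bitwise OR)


Register state trace:
  MOV R5, 210  → R5 = 210 (0b11010010)
  MOV R0, 249  → R0 = 249 (0b11111001)
  OR R5, R0   → R5 = 210 OR 249 = 251 (0b11111011)
Final: R5 = 251

251


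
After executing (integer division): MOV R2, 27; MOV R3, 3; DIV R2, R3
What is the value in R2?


Register state trace:
  MOV R2, 27  → R2 = 27
  MOV R3, 3  → R3 = 3
  DIV R2, R3  → R2 = 27 // 3 = 9
Final: R2 = 9

9


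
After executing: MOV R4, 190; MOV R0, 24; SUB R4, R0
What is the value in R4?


Register state trace:
  MOV R4, 190  → R4 = 190
  MOV R0, 24  → R0 = 24
  SUB R4, R0  → R4 = 190 - 24 = 166
Final: R4 = 166

166


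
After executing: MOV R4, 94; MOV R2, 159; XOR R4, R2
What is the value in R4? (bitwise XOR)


Register state trace:
  MOV R4, 94  → R4 = 94 (0b01011110)
  MOV R2, 159  → R2 = 159 (0b10011111)
  XOR R4, R2  → R4 = 94 XOR 159 = 193 (0b11000001)
Final: R4 = 193

193


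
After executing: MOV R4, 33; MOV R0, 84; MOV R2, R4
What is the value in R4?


Register state trace:
  MOV R4, 33  → R4 = 33
  MOV R0, 84  → R0 = 84
  MOV R2, R4  → R2 = 33
Final: R4 = 33

33


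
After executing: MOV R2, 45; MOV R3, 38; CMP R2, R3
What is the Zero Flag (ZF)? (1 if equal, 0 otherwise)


Register state trace:
  MOV R2, 45  → R2 = 45
  MOV R3, 38  → R3 = 38
  CMP R2, R3  → computes 45 - 38 = 7
  Result is nonzero, so values are not equal
ZF = 0

0


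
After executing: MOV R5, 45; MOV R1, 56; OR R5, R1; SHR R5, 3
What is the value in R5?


Register state trace:
  MOV R5, 45  → R5 = 45 (0b00101101)
  MOV R1, 56  → R1 = 56 (0b00111000)
  OR R5, R1  → R5 = 45 OR 56 = 61 (0b00111101)
  SHR R5, 3  → R5 = 61 >> 3 = 7
Final: R5 = 7

7


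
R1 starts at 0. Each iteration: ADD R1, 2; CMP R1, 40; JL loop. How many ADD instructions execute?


Loop trace (R1 starts at 0, target 40, step 2):
  ADD #1: R1 = 0 + 2 = 2  → 2 < 40, loop
  ADD #2: R1 = 2 + 2 = 4  → 4 < 40, loop
  ADD #3: R1 = 4 + 2 = 6  → 6 < 40, loop
  ADD #4: R1 = 6 + 2 = 8  → 8 < 40, loop
  ADD #5: R1 = 8 + 2 = 10  → 10 < 40, loop
  ADD #6: R1 = 10 + 2 = 12  → 12 < 40, loop
  ADD #7: R1 = 12 + 2 = 14  → 14 < 40, loop
  ADD #8: R1 = 14 + 2 = 16  → 16 < 40, loop
  ADD #9: R1 = 16 + 2 = 18  → 18 < 40, loop
  ADD #10: R1 = 18 + 2 = 20  → 20 < 40, loop
  ADD #11: R1 = 20 + 2 = 22  → 22 < 40, loop
  ADD #12: R1 = 22 + 2 = 24  → 24 < 40, loop
  ADD #13: R1 = 24 + 2 = 26  → 26 < 40, loop
  ADD #14: R1 = 26 + 2 = 28  → 28 < 40, loop
  ADD #15: R1 = 28 + 2 = 30  → 30 < 40, loop
  ADD #16: R1 = 30 + 2 = 32  → 32 < 40, loop
  ADD #17: R1 = 32 + 2 = 34  → 34 < 40, loop
  ADD #18: R1 = 34 + 2 = 36  → 36 < 40, loop
  ADD #19: R1 = 36 + 2 = 38  → 38 < 40, loop
  ADD #20: R1 = 38 + 2 = 40  → 40 >= 40, exit
Total ADD instructions: 20

20


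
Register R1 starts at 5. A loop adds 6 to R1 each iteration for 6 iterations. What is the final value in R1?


Starting value: R1 = 5
  Iter 1: R1 = 5 + 6 = 11
  Iter 2: R1 = 11 + 6 = 17
  Iter 3: R1 = 17 + 6 = 23
  Iter 4: R1 = 23 + 6 = 29
  Iter 5: R1 = 29 + 6 = 35
  Iter 6: R1 = 35 + 6 = 41
Final: R1 = 41

41


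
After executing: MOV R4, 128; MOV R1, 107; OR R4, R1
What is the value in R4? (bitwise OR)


Register state trace:
  MOV R4, 128  → R4 = 128 (0b10000000)
  MOV R1, 107  → R1 = 107 (0b01101011)
  OR R4, R1   → R4 = 128 OR 107 = 235 (0b11101011)
Final: R4 = 235

235


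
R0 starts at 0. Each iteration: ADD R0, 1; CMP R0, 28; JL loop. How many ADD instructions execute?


Loop trace (R0 starts at 0, target 28, step 1):
  ADD #1: R0 = 0 + 1 = 1  → 1 < 28, loop
  ADD #2: R0 = 1 + 1 = 2  → 2 < 28, loop
  ADD #3: R0 = 2 + 1 = 3  → 3 < 28, loop
  ADD #4: R0 = 3 + 1 = 4  → 4 < 28, loop
  ADD #5: R0 = 4 + 1 = 5  → 5 < 28, loop
  ADD #6: R0 = 5 + 1 = 6  → 6 < 28, loop
  ADD #7: R0 = 6 + 1 = 7  → 7 < 28, loop
  ADD #8: R0 = 7 + 1 = 8  → 8 < 28, loop
  ADD #9: R0 = 8 + 1 = 9  → 9 < 28, loop
  ADD #10: R0 = 9 + 1 = 10  → 10 < 28, loop
  ADD #11: R0 = 10 + 1 = 11  → 11 < 28, loop
  ADD #12: R0 = 11 + 1 = 12  → 12 < 28, loop
  ADD #13: R0 = 12 + 1 = 13  → 13 < 28, loop
  ADD #14: R0 = 13 + 1 = 14  → 14 < 28, loop
  ADD #15: R0 = 14 + 1 = 15  → 15 < 28, loop
  ADD #16: R0 = 15 + 1 = 16  → 16 < 28, loop
  ADD #17: R0 = 16 + 1 = 17  → 17 < 28, loop
  ADD #18: R0 = 17 + 1 = 18  → 18 < 28, loop
  ADD #19: R0 = 18 + 1 = 19  → 19 < 28, loop
  ADD #20: R0 = 19 + 1 = 20  → 20 < 28, loop
  ADD #21: R0 = 20 + 1 = 21  → 21 < 28, loop
  ADD #22: R0 = 21 + 1 = 22  → 22 < 28, loop
  ADD #23: R0 = 22 + 1 = 23  → 23 < 28, loop
  ADD #24: R0 = 23 + 1 = 24  → 24 < 28, loop
  ADD #25: R0 = 24 + 1 = 25  → 25 < 28, loop
  ADD #26: R0 = 25 + 1 = 26  → 26 < 28, loop
  ADD #27: R0 = 26 + 1 = 27  → 27 < 28, loop
  ADD #28: R0 = 27 + 1 = 28  → 28 >= 28, exit
Total ADD instructions: 28

28


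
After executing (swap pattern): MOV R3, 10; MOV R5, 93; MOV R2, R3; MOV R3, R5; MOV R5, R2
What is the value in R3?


Register state trace (swap pattern):
  MOV R3, 10  → R3 = 10
  MOV R5, 93  → R5 = 93
  MOV R2, R3  → R2 = 10  (save R3)
  MOV R3, R5  → R3 = 93  (R3 gets R5's value)
  MOV R5, R2  → R5 = 10  (R5 gets saved value)
Final: R3 = 93

93


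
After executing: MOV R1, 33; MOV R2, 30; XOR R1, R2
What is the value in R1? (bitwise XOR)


Register state trace:
  MOV R1, 33  → R1 = 33 (0b00100001)
  MOV R2, 30  → R2 = 30 (0b00011110)
  XOR R1, R2  → R1 = 33 XOR 30 = 63 (0b00111111)
Final: R1 = 63

63


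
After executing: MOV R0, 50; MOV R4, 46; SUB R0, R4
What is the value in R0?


Register state trace:
  MOV R0, 50  → R0 = 50
  MOV R4, 46  → R4 = 46
  SUB R0, R4  → R0 = 50 - 46 = 4
Final: R0 = 4

4


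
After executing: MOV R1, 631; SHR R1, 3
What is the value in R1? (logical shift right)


Register state trace:
  MOV R1, 631  → R1 = 631
  SHR R1, 3  → R1 = 631 >> 3 = 631 // 2^3 = 78
Final: R1 = 78

78


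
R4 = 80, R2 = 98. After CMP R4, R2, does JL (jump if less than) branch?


Trace:
  R4 = 80, R2 = 98
  CMP R4, R2  → compares 80 vs 98
  JL checks: is 80 less than 98?
  80 < 98, so condition is true
Branch taken: Yes

Yes


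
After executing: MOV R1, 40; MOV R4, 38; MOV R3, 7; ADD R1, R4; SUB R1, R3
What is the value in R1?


Register state trace:
  MOV R1, 40  → R1 = 40
  MOV R4, 38  → R4 = 38
  MOV R3, 7  → R3 = 7
  ADD R1, R4  → R1 = 40 + 38 = 78
  SUB R1, R3  → R1 = 78 - 7 = 71
Final: R1 = 71

71


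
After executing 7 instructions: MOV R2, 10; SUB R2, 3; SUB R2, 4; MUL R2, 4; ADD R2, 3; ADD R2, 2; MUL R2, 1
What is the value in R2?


Register state trace:
  MOV R2, 10  → R2 = 10
  SUB R2, 3  → R2 = 10 - 3 = 7
  SUB R2, 4  → R2 = 7 - 4 = 3
  MUL R2, 4  → R2 = 3 * 4 = 12
  ADD R2, 3  → R2 = 12 + 3 = 15
  ADD R2, 2  → R2 = 15 + 2 = 17
  MUL R2, 1  → R2 = 17 * 1 = 17
Final: R2 = 17

17


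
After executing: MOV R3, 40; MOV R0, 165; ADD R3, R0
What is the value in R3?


Register state trace:
  MOV R3, 40  → R3 = 40
  MOV R0, 165  → R0 = 165
  ADD R3, R0  → R3 = 40 + 165 = 205
Final: R3 = 205

205


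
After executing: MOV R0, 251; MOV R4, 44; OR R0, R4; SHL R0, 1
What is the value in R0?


Register state trace:
  MOV R0, 251  → R0 = 251 (0b11111011)
  MOV R4, 44  → R4 = 44 (0b00101100)
  OR R0, R4  → R0 = 251 OR 44 = 255 (0b11111111)
  SHL R0, 1  → R0 = 255 << 1 = 510
Final: R0 = 510

510


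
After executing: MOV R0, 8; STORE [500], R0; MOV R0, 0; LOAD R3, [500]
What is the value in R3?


Register and memory trace:
  MOV R0, 8  → R0 = 8
  STORE [500], R0  → mem[500] = 8
  MOV R0, 0  → R0 = 0
  LOAD R3, [500]  → R3 = mem[500] = 8
Final: R3 = 8

8


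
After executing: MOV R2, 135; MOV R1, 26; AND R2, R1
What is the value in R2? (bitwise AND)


Register state trace:
  MOV R2, 135  → R2 = 135 (0b10000111)
  MOV R1, 26  → R1 = 26 (0b00011010)
  AND R2, R1  → R2 = 135 AND 26 = 2 (0b00000010)
Final: R2 = 2

2


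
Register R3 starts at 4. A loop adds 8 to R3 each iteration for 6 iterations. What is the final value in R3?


Starting value: R3 = 4
  Iter 1: R3 = 4 + 8 = 12
  Iter 2: R3 = 12 + 8 = 20
  Iter 3: R3 = 20 + 8 = 28
  Iter 4: R3 = 28 + 8 = 36
  Iter 5: R3 = 36 + 8 = 44
  Iter 6: R3 = 44 + 8 = 52
Final: R3 = 52

52


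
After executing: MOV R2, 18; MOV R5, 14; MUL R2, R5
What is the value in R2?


Register state trace:
  MOV R2, 18  → R2 = 18
  MOV R5, 14  → R5 = 14
  MUL R2, R5  → R2 = 18 * 14 = 252
Final: R2 = 252

252


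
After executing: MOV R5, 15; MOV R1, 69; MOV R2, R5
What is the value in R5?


Register state trace:
  MOV R5, 15  → R5 = 15
  MOV R1, 69  → R1 = 69
  MOV R2, R5  → R2 = 15
Final: R5 = 15

15


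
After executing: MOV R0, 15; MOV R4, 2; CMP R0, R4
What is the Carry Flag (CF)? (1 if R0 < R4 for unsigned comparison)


Register state trace:
  MOV R0, 15  → R0 = 15
  MOV R4, 2  → R4 = 2
  CMP R0, R4  → unsigned 15 - 2: no borrow
  15 >= 2, so CF = 0
CF = 0

0


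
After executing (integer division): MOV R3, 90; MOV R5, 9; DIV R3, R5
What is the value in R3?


Register state trace:
  MOV R3, 90  → R3 = 90
  MOV R5, 9  → R5 = 9
  DIV R3, R5  → R3 = 90 // 9 = 10
Final: R3 = 10

10


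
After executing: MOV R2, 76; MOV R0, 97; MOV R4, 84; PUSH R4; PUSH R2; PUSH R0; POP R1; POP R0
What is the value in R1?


Stack trace (top is rightmost):
  MOV R2, 76  → R2 = 76
  MOV R0, 97  → R0 = 97
  MOV R4, 84  → R4 = 84
  PUSH R4  → stack: [84]
  PUSH R2  → stack: [84, 76]
  PUSH R0  → stack: [84, 76, 97]
  POP R1  → R1 = 97, stack: [84, 76]
  POP R0  → R0 = 76, stack: [84]
Final: R1 = 97

97


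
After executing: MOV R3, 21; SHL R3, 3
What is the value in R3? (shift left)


Register state trace:
  MOV R3, 21  → R3 = 21
  SHL R3, 3  → R3 = 21 << 3 = 21 * 2^3 = 168
Final: R3 = 168

168


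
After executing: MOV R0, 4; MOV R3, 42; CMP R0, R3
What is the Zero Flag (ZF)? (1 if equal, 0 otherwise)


Register state trace:
  MOV R0, 4  → R0 = 4
  MOV R3, 42  → R3 = 42
  CMP R0, R3  → computes 4 - 42 = -38
  Result is nonzero, so values are not equal
ZF = 0

0


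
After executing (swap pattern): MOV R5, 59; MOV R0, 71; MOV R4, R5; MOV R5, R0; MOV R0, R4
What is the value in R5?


Register state trace (swap pattern):
  MOV R5, 59  → R5 = 59
  MOV R0, 71  → R0 = 71
  MOV R4, R5  → R4 = 59  (save R5)
  MOV R5, R0  → R5 = 71  (R5 gets R0's value)
  MOV R0, R4  → R0 = 59  (R0 gets saved value)
Final: R5 = 71

71


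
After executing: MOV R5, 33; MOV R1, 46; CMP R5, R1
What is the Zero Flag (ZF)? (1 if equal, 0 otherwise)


Register state trace:
  MOV R5, 33  → R5 = 33
  MOV R1, 46  → R1 = 46
  CMP R5, R1  → computes 33 - 46 = -13
  Result is nonzero, so values are not equal
ZF = 0

0


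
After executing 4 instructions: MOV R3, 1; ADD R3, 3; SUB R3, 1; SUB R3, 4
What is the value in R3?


Register state trace:
  MOV R3, 1  → R3 = 1
  ADD R3, 3  → R3 = 1 + 3 = 4
  SUB R3, 1  → R3 = 4 - 1 = 3
  SUB R3, 4  → R3 = 3 - 4 = -1
Final: R3 = -1

-1


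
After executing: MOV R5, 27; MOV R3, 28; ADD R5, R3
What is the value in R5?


Register state trace:
  MOV R5, 27  → R5 = 27
  MOV R3, 28  → R3 = 28
  ADD R5, R3  → R5 = 27 + 28 = 55
Final: R5 = 55

55


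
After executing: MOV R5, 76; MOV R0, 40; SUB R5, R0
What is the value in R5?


Register state trace:
  MOV R5, 76  → R5 = 76
  MOV R0, 40  → R0 = 40
  SUB R5, R0  → R5 = 76 - 40 = 36
Final: R5 = 36

36


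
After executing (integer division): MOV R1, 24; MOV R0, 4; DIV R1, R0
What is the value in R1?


Register state trace:
  MOV R1, 24  → R1 = 24
  MOV R0, 4  → R0 = 4
  DIV R1, R0  → R1 = 24 // 4 = 6
Final: R1 = 6

6


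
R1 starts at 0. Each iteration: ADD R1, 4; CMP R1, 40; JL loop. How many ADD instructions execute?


Loop trace (R1 starts at 0, target 40, step 4):
  ADD #1: R1 = 0 + 4 = 4  → 4 < 40, loop
  ADD #2: R1 = 4 + 4 = 8  → 8 < 40, loop
  ADD #3: R1 = 8 + 4 = 12  → 12 < 40, loop
  ADD #4: R1 = 12 + 4 = 16  → 16 < 40, loop
  ADD #5: R1 = 16 + 4 = 20  → 20 < 40, loop
  ADD #6: R1 = 20 + 4 = 24  → 24 < 40, loop
  ADD #7: R1 = 24 + 4 = 28  → 28 < 40, loop
  ADD #8: R1 = 28 + 4 = 32  → 32 < 40, loop
  ADD #9: R1 = 32 + 4 = 36  → 36 < 40, loop
  ADD #10: R1 = 36 + 4 = 40  → 40 >= 40, exit
Total ADD instructions: 10

10


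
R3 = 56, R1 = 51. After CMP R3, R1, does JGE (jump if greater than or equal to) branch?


Trace:
  R3 = 56, R1 = 51
  CMP R3, R1  → compares 56 vs 51
  JGE checks: is 56 greater than or equal to 51?
  56 > 51, so condition is true
Branch taken: Yes

Yes


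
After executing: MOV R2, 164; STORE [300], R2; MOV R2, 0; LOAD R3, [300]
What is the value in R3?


Register and memory trace:
  MOV R2, 164  → R2 = 164
  STORE [300], R2  → mem[300] = 164
  MOV R2, 0  → R2 = 0
  LOAD R3, [300]  → R3 = mem[300] = 164
Final: R3 = 164

164


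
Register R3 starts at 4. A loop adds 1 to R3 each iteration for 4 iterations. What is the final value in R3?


Starting value: R3 = 4
  Iter 1: R3 = 4 + 1 = 5
  Iter 2: R3 = 5 + 1 = 6
  Iter 3: R3 = 6 + 1 = 7
  Iter 4: R3 = 7 + 1 = 8
Final: R3 = 8

8


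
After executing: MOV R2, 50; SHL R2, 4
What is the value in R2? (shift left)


Register state trace:
  MOV R2, 50  → R2 = 50
  SHL R2, 4  → R2 = 50 << 4 = 50 * 2^4 = 800
Final: R2 = 800

800


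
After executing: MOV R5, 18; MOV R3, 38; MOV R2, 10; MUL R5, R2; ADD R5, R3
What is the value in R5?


Register state trace:
  MOV R5, 18  → R5 = 18
  MOV R3, 38  → R3 = 38
  MOV R2, 10  → R2 = 10
  MUL R5, R2  → R5 = 18 * 10 = 180
  ADD R5, R3  → R5 = 180 + 38 = 218
Final: R5 = 218

218


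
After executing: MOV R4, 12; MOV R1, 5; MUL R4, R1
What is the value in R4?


Register state trace:
  MOV R4, 12  → R4 = 12
  MOV R1, 5  → R1 = 5
  MUL R4, R1  → R4 = 12 * 5 = 60
Final: R4 = 60

60


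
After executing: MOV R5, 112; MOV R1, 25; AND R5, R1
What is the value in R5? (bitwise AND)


Register state trace:
  MOV R5, 112  → R5 = 112 (0b01110000)
  MOV R1, 25  → R1 = 25 (0b00011001)
  AND R5, R1  → R5 = 112 AND 25 = 16 (0b00010000)
Final: R5 = 16

16


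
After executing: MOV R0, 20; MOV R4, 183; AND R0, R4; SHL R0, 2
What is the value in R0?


Register state trace:
  MOV R0, 20  → R0 = 20 (0b00010100)
  MOV R4, 183  → R4 = 183 (0b10110111)
  AND R0, R4  → R0 = 20 AND 183 = 20 (0b00010100)
  SHL R0, 2  → R0 = 20 << 2 = 80
Final: R0 = 80

80


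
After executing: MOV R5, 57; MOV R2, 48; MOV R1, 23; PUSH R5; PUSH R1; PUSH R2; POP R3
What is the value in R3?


Stack trace (top is rightmost):
  MOV R5, 57  → R5 = 57
  MOV R2, 48  → R2 = 48
  MOV R1, 23  → R1 = 23
  PUSH R5  → stack: [57]
  PUSH R1  → stack: [57, 23]
  PUSH R2  → stack: [57, 23, 48]
  POP R3  → R3 = 48, stack: [57, 23]
Final: R3 = 48

48


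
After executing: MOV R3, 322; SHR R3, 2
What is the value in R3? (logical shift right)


Register state trace:
  MOV R3, 322  → R3 = 322
  SHR R3, 2  → R3 = 322 >> 2 = 322 // 2^2 = 80
Final: R3 = 80

80


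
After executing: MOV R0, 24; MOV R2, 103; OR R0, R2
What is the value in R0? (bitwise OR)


Register state trace:
  MOV R0, 24  → R0 = 24 (0b00011000)
  MOV R2, 103  → R2 = 103 (0b01100111)
  OR R0, R2   → R0 = 24 OR 103 = 127 (0b01111111)
Final: R0 = 127

127


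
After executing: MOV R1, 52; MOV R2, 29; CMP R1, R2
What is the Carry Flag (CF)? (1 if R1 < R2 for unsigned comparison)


Register state trace:
  MOV R1, 52  → R1 = 52
  MOV R2, 29  → R2 = 29
  CMP R1, R2  → unsigned 52 - 29: no borrow
  52 >= 29, so CF = 0
CF = 0

0


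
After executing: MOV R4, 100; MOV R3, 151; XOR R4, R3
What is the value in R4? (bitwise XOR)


Register state trace:
  MOV R4, 100  → R4 = 100 (0b01100100)
  MOV R3, 151  → R3 = 151 (0b10010111)
  XOR R4, R3  → R4 = 100 XOR 151 = 243 (0b11110011)
Final: R4 = 243

243


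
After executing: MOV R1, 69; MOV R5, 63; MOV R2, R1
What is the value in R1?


Register state trace:
  MOV R1, 69  → R1 = 69
  MOV R5, 63  → R5 = 63
  MOV R2, R1  → R2 = 69
Final: R1 = 69

69


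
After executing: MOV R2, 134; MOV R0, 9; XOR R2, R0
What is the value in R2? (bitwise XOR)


Register state trace:
  MOV R2, 134  → R2 = 134 (0b10000110)
  MOV R0, 9  → R0 = 9 (0b00001001)
  XOR R2, R0  → R2 = 134 XOR 9 = 143 (0b10001111)
Final: R2 = 143

143


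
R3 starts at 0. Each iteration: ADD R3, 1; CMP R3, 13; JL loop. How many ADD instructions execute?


Loop trace (R3 starts at 0, target 13, step 1):
  ADD #1: R3 = 0 + 1 = 1  → 1 < 13, loop
  ADD #2: R3 = 1 + 1 = 2  → 2 < 13, loop
  ADD #3: R3 = 2 + 1 = 3  → 3 < 13, loop
  ADD #4: R3 = 3 + 1 = 4  → 4 < 13, loop
  ADD #5: R3 = 4 + 1 = 5  → 5 < 13, loop
  ADD #6: R3 = 5 + 1 = 6  → 6 < 13, loop
  ADD #7: R3 = 6 + 1 = 7  → 7 < 13, loop
  ADD #8: R3 = 7 + 1 = 8  → 8 < 13, loop
  ADD #9: R3 = 8 + 1 = 9  → 9 < 13, loop
  ADD #10: R3 = 9 + 1 = 10  → 10 < 13, loop
  ADD #11: R3 = 10 + 1 = 11  → 11 < 13, loop
  ADD #12: R3 = 11 + 1 = 12  → 12 < 13, loop
  ADD #13: R3 = 12 + 1 = 13  → 13 >= 13, exit
Total ADD instructions: 13

13


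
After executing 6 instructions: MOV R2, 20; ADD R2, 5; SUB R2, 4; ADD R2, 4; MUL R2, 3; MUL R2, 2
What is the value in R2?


Register state trace:
  MOV R2, 20  → R2 = 20
  ADD R2, 5  → R2 = 20 + 5 = 25
  SUB R2, 4  → R2 = 25 - 4 = 21
  ADD R2, 4  → R2 = 21 + 4 = 25
  MUL R2, 3  → R2 = 25 * 3 = 75
  MUL R2, 2  → R2 = 75 * 2 = 150
Final: R2 = 150

150


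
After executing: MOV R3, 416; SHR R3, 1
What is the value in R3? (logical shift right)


Register state trace:
  MOV R3, 416  → R3 = 416
  SHR R3, 1  → R3 = 416 >> 1 = 416 // 2^1 = 208
Final: R3 = 208

208


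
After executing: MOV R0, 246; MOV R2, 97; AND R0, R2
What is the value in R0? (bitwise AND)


Register state trace:
  MOV R0, 246  → R0 = 246 (0b11110110)
  MOV R2, 97  → R2 = 97 (0b01100001)
  AND R0, R2  → R0 = 246 AND 97 = 96 (0b01100000)
Final: R0 = 96

96


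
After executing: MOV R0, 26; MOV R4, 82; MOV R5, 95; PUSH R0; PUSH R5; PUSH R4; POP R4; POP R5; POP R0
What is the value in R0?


Stack trace (top is rightmost):
  MOV R0, 26  → R0 = 26
  MOV R4, 82  → R4 = 82
  MOV R5, 95  → R5 = 95
  PUSH R0  → stack: [26]
  PUSH R5  → stack: [26, 95]
  PUSH R4  → stack: [26, 95, 82]
  POP R4  → R4 = 82, stack: [26, 95]
  POP R5  → R5 = 95, stack: [26]
  POP R0  → R0 = 26, stack: []
Final: R0 = 26

26


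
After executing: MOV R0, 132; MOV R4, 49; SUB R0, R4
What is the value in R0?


Register state trace:
  MOV R0, 132  → R0 = 132
  MOV R4, 49  → R4 = 49
  SUB R0, R4  → R0 = 132 - 49 = 83
Final: R0 = 83

83


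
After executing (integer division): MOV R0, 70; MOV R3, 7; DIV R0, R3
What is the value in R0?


Register state trace:
  MOV R0, 70  → R0 = 70
  MOV R3, 7  → R3 = 7
  DIV R0, R3  → R0 = 70 // 7 = 10
Final: R0 = 10

10


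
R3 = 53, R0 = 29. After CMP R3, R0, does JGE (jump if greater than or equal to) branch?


Trace:
  R3 = 53, R0 = 29
  CMP R3, R0  → compares 53 vs 29
  JGE checks: is 53 greater than or equal to 29?
  53 > 29, so condition is true
Branch taken: Yes

Yes


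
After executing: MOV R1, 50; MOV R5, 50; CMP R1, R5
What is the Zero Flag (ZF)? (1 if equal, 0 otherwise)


Register state trace:
  MOV R1, 50  → R1 = 50
  MOV R5, 50  → R5 = 50
  CMP R1, R5  → computes 50 - 50 = 0
  Result is zero, so values are equal
ZF = 1

1


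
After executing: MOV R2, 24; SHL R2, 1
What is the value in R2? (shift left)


Register state trace:
  MOV R2, 24  → R2 = 24
  SHL R2, 1  → R2 = 24 << 1 = 24 * 2^1 = 48
Final: R2 = 48

48


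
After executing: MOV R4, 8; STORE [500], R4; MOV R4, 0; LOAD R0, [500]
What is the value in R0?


Register and memory trace:
  MOV R4, 8  → R4 = 8
  STORE [500], R4  → mem[500] = 8
  MOV R4, 0  → R4 = 0
  LOAD R0, [500]  → R0 = mem[500] = 8
Final: R0 = 8

8


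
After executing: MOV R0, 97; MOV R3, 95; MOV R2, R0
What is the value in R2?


Register state trace:
  MOV R0, 97  → R0 = 97
  MOV R3, 95  → R3 = 95
  MOV R2, R0  → R2 = 97
Final: R2 = 97

97


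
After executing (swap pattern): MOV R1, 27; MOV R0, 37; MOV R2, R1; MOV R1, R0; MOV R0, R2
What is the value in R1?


Register state trace (swap pattern):
  MOV R1, 27  → R1 = 27
  MOV R0, 37  → R0 = 37
  MOV R2, R1  → R2 = 27  (save R1)
  MOV R1, R0  → R1 = 37  (R1 gets R0's value)
  MOV R0, R2  → R0 = 27  (R0 gets saved value)
Final: R1 = 37

37


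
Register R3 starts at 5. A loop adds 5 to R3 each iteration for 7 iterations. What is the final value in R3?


Starting value: R3 = 5
  Iter 1: R3 = 5 + 5 = 10
  Iter 2: R3 = 10 + 5 = 15
  Iter 3: R3 = 15 + 5 = 20
  Iter 4: R3 = 20 + 5 = 25
  Iter 5: R3 = 25 + 5 = 30
  Iter 6: R3 = 30 + 5 = 35
  Iter 7: R3 = 35 + 5 = 40
Final: R3 = 40

40


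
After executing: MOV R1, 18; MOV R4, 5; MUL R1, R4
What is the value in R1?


Register state trace:
  MOV R1, 18  → R1 = 18
  MOV R4, 5  → R4 = 5
  MUL R1, R4  → R1 = 18 * 5 = 90
Final: R1 = 90

90


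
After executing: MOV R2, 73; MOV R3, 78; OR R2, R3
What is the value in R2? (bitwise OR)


Register state trace:
  MOV R2, 73  → R2 = 73 (0b01001001)
  MOV R3, 78  → R3 = 78 (0b01001110)
  OR R2, R3   → R2 = 73 OR 78 = 79 (0b01001111)
Final: R2 = 79

79


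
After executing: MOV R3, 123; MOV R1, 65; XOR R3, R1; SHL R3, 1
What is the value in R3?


Register state trace:
  MOV R3, 123  → R3 = 123 (0b01111011)
  MOV R1, 65  → R1 = 65 (0b01000001)
  XOR R3, R1  → R3 = 123 XOR 65 = 58 (0b00111010)
  SHL R3, 1  → R3 = 58 << 1 = 116
Final: R3 = 116

116


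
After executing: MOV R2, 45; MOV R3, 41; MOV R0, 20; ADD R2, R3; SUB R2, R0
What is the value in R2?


Register state trace:
  MOV R2, 45  → R2 = 45
  MOV R3, 41  → R3 = 41
  MOV R0, 20  → R0 = 20
  ADD R2, R3  → R2 = 45 + 41 = 86
  SUB R2, R0  → R2 = 86 - 20 = 66
Final: R2 = 66

66


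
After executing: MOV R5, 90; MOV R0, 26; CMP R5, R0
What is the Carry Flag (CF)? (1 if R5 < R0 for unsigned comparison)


Register state trace:
  MOV R5, 90  → R5 = 90
  MOV R0, 26  → R0 = 26
  CMP R5, R0  → unsigned 90 - 26: no borrow
  90 >= 26, so CF = 0
CF = 0

0


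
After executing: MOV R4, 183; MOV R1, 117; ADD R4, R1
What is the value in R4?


Register state trace:
  MOV R4, 183  → R4 = 183
  MOV R1, 117  → R1 = 117
  ADD R4, R1  → R4 = 183 + 117 = 300
Final: R4 = 300

300


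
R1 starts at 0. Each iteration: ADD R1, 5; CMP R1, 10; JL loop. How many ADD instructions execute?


Loop trace (R1 starts at 0, target 10, step 5):
  ADD #1: R1 = 0 + 5 = 5  → 5 < 10, loop
  ADD #2: R1 = 5 + 5 = 10  → 10 >= 10, exit
Total ADD instructions: 2

2


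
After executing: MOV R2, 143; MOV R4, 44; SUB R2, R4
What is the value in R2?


Register state trace:
  MOV R2, 143  → R2 = 143
  MOV R4, 44  → R4 = 44
  SUB R2, R4  → R2 = 143 - 44 = 99
Final: R2 = 99

99


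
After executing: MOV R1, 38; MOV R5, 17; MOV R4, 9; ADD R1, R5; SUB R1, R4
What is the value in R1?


Register state trace:
  MOV R1, 38  → R1 = 38
  MOV R5, 17  → R5 = 17
  MOV R4, 9  → R4 = 9
  ADD R1, R5  → R1 = 38 + 17 = 55
  SUB R1, R4  → R1 = 55 - 9 = 46
Final: R1 = 46

46


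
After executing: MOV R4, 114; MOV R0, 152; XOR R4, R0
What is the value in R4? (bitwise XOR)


Register state trace:
  MOV R4, 114  → R4 = 114 (0b01110010)
  MOV R0, 152  → R0 = 152 (0b10011000)
  XOR R4, R0  → R4 = 114 XOR 152 = 234 (0b11101010)
Final: R4 = 234

234


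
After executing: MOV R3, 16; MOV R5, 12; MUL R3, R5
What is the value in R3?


Register state trace:
  MOV R3, 16  → R3 = 16
  MOV R5, 12  → R5 = 12
  MUL R3, R5  → R3 = 16 * 12 = 192
Final: R3 = 192

192


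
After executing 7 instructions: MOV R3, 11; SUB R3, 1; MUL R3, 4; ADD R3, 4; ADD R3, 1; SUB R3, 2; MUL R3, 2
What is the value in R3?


Register state trace:
  MOV R3, 11  → R3 = 11
  SUB R3, 1  → R3 = 11 - 1 = 10
  MUL R3, 4  → R3 = 10 * 4 = 40
  ADD R3, 4  → R3 = 40 + 4 = 44
  ADD R3, 1  → R3 = 44 + 1 = 45
  SUB R3, 2  → R3 = 45 - 2 = 43
  MUL R3, 2  → R3 = 43 * 2 = 86
Final: R3 = 86

86


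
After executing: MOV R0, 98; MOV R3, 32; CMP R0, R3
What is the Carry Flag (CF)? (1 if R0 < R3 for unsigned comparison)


Register state trace:
  MOV R0, 98  → R0 = 98
  MOV R3, 32  → R3 = 32
  CMP R0, R3  → unsigned 98 - 32: no borrow
  98 >= 32, so CF = 0
CF = 0

0


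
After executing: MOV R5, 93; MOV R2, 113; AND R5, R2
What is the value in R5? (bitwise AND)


Register state trace:
  MOV R5, 93  → R5 = 93 (0b01011101)
  MOV R2, 113  → R2 = 113 (0b01110001)
  AND R5, R2  → R5 = 93 AND 113 = 81 (0b01010001)
Final: R5 = 81

81


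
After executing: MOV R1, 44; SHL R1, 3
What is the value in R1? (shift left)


Register state trace:
  MOV R1, 44  → R1 = 44
  SHL R1, 3  → R1 = 44 << 3 = 44 * 2^3 = 352
Final: R1 = 352

352


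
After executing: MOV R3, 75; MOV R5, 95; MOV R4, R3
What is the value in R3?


Register state trace:
  MOV R3, 75  → R3 = 75
  MOV R5, 95  → R5 = 95
  MOV R4, R3  → R4 = 75
Final: R3 = 75

75


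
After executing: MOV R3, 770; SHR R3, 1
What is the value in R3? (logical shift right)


Register state trace:
  MOV R3, 770  → R3 = 770
  SHR R3, 1  → R3 = 770 >> 1 = 770 // 2^1 = 385
Final: R3 = 385

385


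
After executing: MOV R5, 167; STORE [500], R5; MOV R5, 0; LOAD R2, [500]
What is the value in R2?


Register and memory trace:
  MOV R5, 167  → R5 = 167
  STORE [500], R5  → mem[500] = 167
  MOV R5, 0  → R5 = 0
  LOAD R2, [500]  → R2 = mem[500] = 167
Final: R2 = 167

167


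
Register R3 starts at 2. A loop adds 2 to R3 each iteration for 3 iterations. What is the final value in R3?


Starting value: R3 = 2
  Iter 1: R3 = 2 + 2 = 4
  Iter 2: R3 = 4 + 2 = 6
  Iter 3: R3 = 6 + 2 = 8
Final: R3 = 8

8


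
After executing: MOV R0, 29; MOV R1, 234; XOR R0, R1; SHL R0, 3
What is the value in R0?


Register state trace:
  MOV R0, 29  → R0 = 29 (0b00011101)
  MOV R1, 234  → R1 = 234 (0b11101010)
  XOR R0, R1  → R0 = 29 XOR 234 = 247 (0b11110111)
  SHL R0, 3  → R0 = 247 << 3 = 1976
Final: R0 = 1976

1976


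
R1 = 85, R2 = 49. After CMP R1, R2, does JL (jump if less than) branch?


Trace:
  R1 = 85, R2 = 49
  CMP R1, R2  → compares 85 vs 49
  JL checks: is 85 less than 49?
  85 > 49, so condition is false
Branch taken: No

No


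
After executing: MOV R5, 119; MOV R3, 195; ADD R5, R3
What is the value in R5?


Register state trace:
  MOV R5, 119  → R5 = 119
  MOV R3, 195  → R3 = 195
  ADD R5, R3  → R5 = 119 + 195 = 314
Final: R5 = 314

314


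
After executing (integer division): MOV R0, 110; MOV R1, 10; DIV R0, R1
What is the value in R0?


Register state trace:
  MOV R0, 110  → R0 = 110
  MOV R1, 10  → R1 = 10
  DIV R0, R1  → R0 = 110 // 10 = 11
Final: R0 = 11

11


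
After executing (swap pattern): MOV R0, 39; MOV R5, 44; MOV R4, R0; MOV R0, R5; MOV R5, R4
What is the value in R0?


Register state trace (swap pattern):
  MOV R0, 39  → R0 = 39
  MOV R5, 44  → R5 = 44
  MOV R4, R0  → R4 = 39  (save R0)
  MOV R0, R5  → R0 = 44  (R0 gets R5's value)
  MOV R5, R4  → R5 = 39  (R5 gets saved value)
Final: R0 = 44

44


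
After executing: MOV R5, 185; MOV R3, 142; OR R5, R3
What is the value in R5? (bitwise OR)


Register state trace:
  MOV R5, 185  → R5 = 185 (0b10111001)
  MOV R3, 142  → R3 = 142 (0b10001110)
  OR R5, R3   → R5 = 185 OR 142 = 191 (0b10111111)
Final: R5 = 191

191


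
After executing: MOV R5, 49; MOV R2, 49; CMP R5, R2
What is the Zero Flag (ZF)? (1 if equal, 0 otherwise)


Register state trace:
  MOV R5, 49  → R5 = 49
  MOV R2, 49  → R2 = 49
  CMP R5, R2  → computes 49 - 49 = 0
  Result is zero, so values are equal
ZF = 1

1


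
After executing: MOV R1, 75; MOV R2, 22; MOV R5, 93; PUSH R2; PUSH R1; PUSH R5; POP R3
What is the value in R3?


Stack trace (top is rightmost):
  MOV R1, 75  → R1 = 75
  MOV R2, 22  → R2 = 22
  MOV R5, 93  → R5 = 93
  PUSH R2  → stack: [22]
  PUSH R1  → stack: [22, 75]
  PUSH R5  → stack: [22, 75, 93]
  POP R3  → R3 = 93, stack: [22, 75]
Final: R3 = 93

93


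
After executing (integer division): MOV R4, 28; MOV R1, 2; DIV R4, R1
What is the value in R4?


Register state trace:
  MOV R4, 28  → R4 = 28
  MOV R1, 2  → R1 = 2
  DIV R4, R1  → R4 = 28 // 2 = 14
Final: R4 = 14

14


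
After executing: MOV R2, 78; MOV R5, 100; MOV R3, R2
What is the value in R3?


Register state trace:
  MOV R2, 78  → R2 = 78
  MOV R5, 100  → R5 = 100
  MOV R3, R2  → R3 = 78
Final: R3 = 78

78


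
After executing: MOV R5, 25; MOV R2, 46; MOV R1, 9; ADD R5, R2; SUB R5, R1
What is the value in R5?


Register state trace:
  MOV R5, 25  → R5 = 25
  MOV R2, 46  → R2 = 46
  MOV R1, 9  → R1 = 9
  ADD R5, R2  → R5 = 25 + 46 = 71
  SUB R5, R1  → R5 = 71 - 9 = 62
Final: R5 = 62

62


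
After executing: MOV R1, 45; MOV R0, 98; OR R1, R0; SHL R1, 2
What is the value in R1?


Register state trace:
  MOV R1, 45  → R1 = 45 (0b00101101)
  MOV R0, 98  → R0 = 98 (0b01100010)
  OR R1, R0  → R1 = 45 OR 98 = 111 (0b01101111)
  SHL R1, 2  → R1 = 111 << 2 = 444
Final: R1 = 444

444


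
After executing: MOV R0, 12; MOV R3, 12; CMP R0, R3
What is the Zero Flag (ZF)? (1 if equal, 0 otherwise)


Register state trace:
  MOV R0, 12  → R0 = 12
  MOV R3, 12  → R3 = 12
  CMP R0, R3  → computes 12 - 12 = 0
  Result is zero, so values are equal
ZF = 1

1


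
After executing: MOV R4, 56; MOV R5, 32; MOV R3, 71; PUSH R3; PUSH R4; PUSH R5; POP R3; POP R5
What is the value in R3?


Stack trace (top is rightmost):
  MOV R4, 56  → R4 = 56
  MOV R5, 32  → R5 = 32
  MOV R3, 71  → R3 = 71
  PUSH R3  → stack: [71]
  PUSH R4  → stack: [71, 56]
  PUSH R5  → stack: [71, 56, 32]
  POP R3  → R3 = 32, stack: [71, 56]
  POP R5  → R5 = 56, stack: [71]
Final: R3 = 32

32


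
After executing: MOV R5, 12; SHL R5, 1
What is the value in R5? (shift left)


Register state trace:
  MOV R5, 12  → R5 = 12
  SHL R5, 1  → R5 = 12 << 1 = 12 * 2^1 = 24
Final: R5 = 24

24


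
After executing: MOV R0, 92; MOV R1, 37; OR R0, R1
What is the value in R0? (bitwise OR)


Register state trace:
  MOV R0, 92  → R0 = 92 (0b01011100)
  MOV R1, 37  → R1 = 37 (0b00100101)
  OR R0, R1   → R0 = 92 OR 37 = 125 (0b01111101)
Final: R0 = 125

125


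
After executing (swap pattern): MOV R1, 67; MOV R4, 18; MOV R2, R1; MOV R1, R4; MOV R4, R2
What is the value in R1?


Register state trace (swap pattern):
  MOV R1, 67  → R1 = 67
  MOV R4, 18  → R4 = 18
  MOV R2, R1  → R2 = 67  (save R1)
  MOV R1, R4  → R1 = 18  (R1 gets R4's value)
  MOV R4, R2  → R4 = 67  (R4 gets saved value)
Final: R1 = 18

18


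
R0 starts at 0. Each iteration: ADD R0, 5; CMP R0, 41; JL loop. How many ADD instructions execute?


Loop trace (R0 starts at 0, target 41, step 5):
  ADD #1: R0 = 0 + 5 = 5  → 5 < 41, loop
  ADD #2: R0 = 5 + 5 = 10  → 10 < 41, loop
  ADD #3: R0 = 10 + 5 = 15  → 15 < 41, loop
  ADD #4: R0 = 15 + 5 = 20  → 20 < 41, loop
  ADD #5: R0 = 20 + 5 = 25  → 25 < 41, loop
  ADD #6: R0 = 25 + 5 = 30  → 30 < 41, loop
  ADD #7: R0 = 30 + 5 = 35  → 35 < 41, loop
  ADD #8: R0 = 35 + 5 = 40  → 40 < 41, loop
  ADD #9: R0 = 40 + 5 = 45  → 45 >= 41, exit
Total ADD instructions: 9

9


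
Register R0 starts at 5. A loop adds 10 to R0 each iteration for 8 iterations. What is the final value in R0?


Starting value: R0 = 5
  Iter 1: R0 = 5 + 10 = 15
  Iter 2: R0 = 15 + 10 = 25
  Iter 3: R0 = 25 + 10 = 35
  Iter 4: R0 = 35 + 10 = 45
  Iter 5: R0 = 45 + 10 = 55
  Iter 6: R0 = 55 + 10 = 65
  Iter 7: R0 = 65 + 10 = 75
  Iter 8: R0 = 75 + 10 = 85
Final: R0 = 85

85


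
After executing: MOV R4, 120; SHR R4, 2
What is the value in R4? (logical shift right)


Register state trace:
  MOV R4, 120  → R4 = 120
  SHR R4, 2  → R4 = 120 >> 2 = 120 // 2^2 = 30
Final: R4 = 30

30


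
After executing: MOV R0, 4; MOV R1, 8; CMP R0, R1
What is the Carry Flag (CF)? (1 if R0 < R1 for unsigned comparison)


Register state trace:
  MOV R0, 4  → R0 = 4
  MOV R1, 8  → R1 = 8
  CMP R0, R1  → unsigned 4 - 8: borrow occurs
  4 < 8, so CF = 1
CF = 1

1


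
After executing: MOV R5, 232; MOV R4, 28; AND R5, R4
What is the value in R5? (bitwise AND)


Register state trace:
  MOV R5, 232  → R5 = 232 (0b11101000)
  MOV R4, 28  → R4 = 28 (0b00011100)
  AND R5, R4  → R5 = 232 AND 28 = 8 (0b00001000)
Final: R5 = 8

8


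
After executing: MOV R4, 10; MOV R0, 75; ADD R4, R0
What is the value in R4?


Register state trace:
  MOV R4, 10  → R4 = 10
  MOV R0, 75  → R0 = 75
  ADD R4, R0  → R4 = 10 + 75 = 85
Final: R4 = 85

85


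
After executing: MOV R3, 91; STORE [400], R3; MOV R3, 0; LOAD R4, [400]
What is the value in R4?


Register and memory trace:
  MOV R3, 91  → R3 = 91
  STORE [400], R3  → mem[400] = 91
  MOV R3, 0  → R3 = 0
  LOAD R4, [400]  → R4 = mem[400] = 91
Final: R4 = 91

91


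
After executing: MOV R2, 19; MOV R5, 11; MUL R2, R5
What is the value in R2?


Register state trace:
  MOV R2, 19  → R2 = 19
  MOV R5, 11  → R5 = 11
  MUL R2, R5  → R2 = 19 * 11 = 209
Final: R2 = 209

209


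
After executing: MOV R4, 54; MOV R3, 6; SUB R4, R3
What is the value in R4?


Register state trace:
  MOV R4, 54  → R4 = 54
  MOV R3, 6  → R3 = 6
  SUB R4, R3  → R4 = 54 - 6 = 48
Final: R4 = 48

48


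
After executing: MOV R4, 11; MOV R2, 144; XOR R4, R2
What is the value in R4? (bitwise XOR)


Register state trace:
  MOV R4, 11  → R4 = 11 (0b00001011)
  MOV R2, 144  → R2 = 144 (0b10010000)
  XOR R4, R2  → R4 = 11 XOR 144 = 155 (0b10011011)
Final: R4 = 155

155


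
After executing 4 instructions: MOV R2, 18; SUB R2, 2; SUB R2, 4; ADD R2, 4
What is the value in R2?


Register state trace:
  MOV R2, 18  → R2 = 18
  SUB R2, 2  → R2 = 18 - 2 = 16
  SUB R2, 4  → R2 = 16 - 4 = 12
  ADD R2, 4  → R2 = 12 + 4 = 16
Final: R2 = 16

16


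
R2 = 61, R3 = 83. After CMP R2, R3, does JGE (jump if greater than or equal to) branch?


Trace:
  R2 = 61, R3 = 83
  CMP R2, R3  → compares 61 vs 83
  JGE checks: is 61 greater than or equal to 83?
  61 < 83, so condition is false
Branch taken: No

No


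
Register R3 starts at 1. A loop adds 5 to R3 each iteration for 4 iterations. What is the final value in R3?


Starting value: R3 = 1
  Iter 1: R3 = 1 + 5 = 6
  Iter 2: R3 = 6 + 5 = 11
  Iter 3: R3 = 11 + 5 = 16
  Iter 4: R3 = 16 + 5 = 21
Final: R3 = 21

21
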